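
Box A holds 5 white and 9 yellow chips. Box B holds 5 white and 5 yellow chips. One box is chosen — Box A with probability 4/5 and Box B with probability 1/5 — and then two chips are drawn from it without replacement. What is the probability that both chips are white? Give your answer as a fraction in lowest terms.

From Box A: P(both white) = (5/14)(4/13) = 10/91.
From Box B: P(both white) = (5/10)(4/9) = 2/9.
Total probability = (4/5)(10/91) + (1/5)(2/9) = 542/4095.

542/4095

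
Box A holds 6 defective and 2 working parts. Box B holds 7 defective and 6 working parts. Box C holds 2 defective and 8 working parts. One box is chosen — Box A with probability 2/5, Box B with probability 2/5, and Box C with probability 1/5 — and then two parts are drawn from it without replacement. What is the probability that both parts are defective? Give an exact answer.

13367/40950

From Box A: P(both defective) = (6/8)(5/7) = 15/28.
From Box B: P(both defective) = (7/13)(6/12) = 7/26.
From Box C: P(both defective) = (2/10)(1/9) = 1/45.
Total probability = (2/5)(15/28) + (2/5)(7/26) + (1/5)(1/45) = 13367/40950.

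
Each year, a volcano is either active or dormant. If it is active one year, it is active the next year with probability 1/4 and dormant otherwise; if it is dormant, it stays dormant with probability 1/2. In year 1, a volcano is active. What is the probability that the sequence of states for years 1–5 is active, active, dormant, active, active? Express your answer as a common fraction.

Year 1 is given. For each transition, use the conditional probability from the current state:
P(active | active) = 1/4; P(dormant | active) = 3/4; P(active | dormant) = 1/2; P(active | active) = 1/4.
P = 1/4 × 3/4 × 1/2 × 1/4 = 3/128.

3/128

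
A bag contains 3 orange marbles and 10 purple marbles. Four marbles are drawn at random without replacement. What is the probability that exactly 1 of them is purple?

2/143

One ordering (purple drawn first) has probability 10/13 × 3/12 × 2/11 × 1/10 = 60/17160 = 1/286.
There are C(4,1) = 4 such orderings, each equally likely, so P = 4 × 1/286 = 2/143.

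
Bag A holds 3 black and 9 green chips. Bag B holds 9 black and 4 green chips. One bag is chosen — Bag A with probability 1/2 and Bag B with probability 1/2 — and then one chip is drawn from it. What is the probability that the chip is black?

From Bag A: P(black) = 3/12.
From Bag B: P(black) = 9/13.
Total probability = (1/2)(3/12) + (1/2)(9/13) = 49/104.

49/104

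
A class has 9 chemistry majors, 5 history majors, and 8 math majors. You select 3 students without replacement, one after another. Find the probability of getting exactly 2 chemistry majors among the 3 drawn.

One ordering (chemistry majors drawn first) has probability 9/22 × 8/21 × 13/20 = 936/9240 = 39/385.
There are C(3,2) = 3 such orderings, each equally likely, so P = 3 × 39/385 = 117/385.

117/385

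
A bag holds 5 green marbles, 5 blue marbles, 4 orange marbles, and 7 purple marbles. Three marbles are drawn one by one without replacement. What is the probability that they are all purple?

1/38

P(every draw is purple) = 7/21 × 6/20 × 5/19 = 210/7980 = 1/38.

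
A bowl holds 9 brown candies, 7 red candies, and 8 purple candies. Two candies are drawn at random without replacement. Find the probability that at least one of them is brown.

57/92

P(no brown) = 15/24 × 14/23 = 210/552 = 35/92.
P(at least one) = 1 − 35/92 = 57/92.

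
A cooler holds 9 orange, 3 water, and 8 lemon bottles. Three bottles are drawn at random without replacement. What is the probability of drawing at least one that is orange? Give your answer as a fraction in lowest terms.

65/76

P(no orange) = 11/20 × 10/19 × 9/18 = 990/6840 = 11/76.
P(at least one) = 1 − 11/76 = 65/76.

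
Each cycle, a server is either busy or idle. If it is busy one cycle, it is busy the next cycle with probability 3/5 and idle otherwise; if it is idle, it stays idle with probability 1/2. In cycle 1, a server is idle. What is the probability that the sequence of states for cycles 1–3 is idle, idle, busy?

1/4

Cycle 1 is given. For each transition, use the conditional probability from the current state:
P(idle | idle) = 1/2; P(busy | idle) = 1/2.
P = 1/2 × 1/2 = 1/4.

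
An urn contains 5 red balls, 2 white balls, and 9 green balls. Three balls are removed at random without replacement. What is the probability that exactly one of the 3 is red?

One ordering (red drawn first) has probability 5/16 × 11/15 × 10/14 = 550/3360 = 55/336.
There are C(3,1) = 3 such orderings, each equally likely, so P = 3 × 55/336 = 55/112.

55/112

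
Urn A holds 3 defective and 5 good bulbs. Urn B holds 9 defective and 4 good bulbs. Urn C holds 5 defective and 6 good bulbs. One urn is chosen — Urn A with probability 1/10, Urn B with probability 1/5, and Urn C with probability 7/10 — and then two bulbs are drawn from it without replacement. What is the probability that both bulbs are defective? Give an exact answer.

From Urn A: P(both defective) = (3/8)(2/7) = 3/28.
From Urn B: P(both defective) = (9/13)(8/12) = 6/13.
From Urn C: P(both defective) = (5/11)(4/10) = 2/11.
Total probability = (1/10)(3/28) + (1/5)(6/13) + (7/10)(2/11) = 9221/40040.

9221/40040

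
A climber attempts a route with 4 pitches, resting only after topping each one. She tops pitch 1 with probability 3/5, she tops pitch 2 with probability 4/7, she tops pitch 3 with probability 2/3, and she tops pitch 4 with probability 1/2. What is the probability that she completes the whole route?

Each stage is reached only if all earlier stages succeed, so
P = 3/5 × 4/7 × 2/3 × 1/2 = 24/210 = 4/35.

4/35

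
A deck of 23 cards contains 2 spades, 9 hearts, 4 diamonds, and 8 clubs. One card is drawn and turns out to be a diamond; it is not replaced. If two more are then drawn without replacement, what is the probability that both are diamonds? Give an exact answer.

With the first card removed, 3 diamonds remain out of 22.
P = 3/22 × 2/21 = 6/462 = 1/77.

1/77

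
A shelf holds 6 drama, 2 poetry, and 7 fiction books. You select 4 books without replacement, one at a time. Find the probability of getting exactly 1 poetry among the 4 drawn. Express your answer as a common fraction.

One ordering (poetry drawn first) has probability 2/15 × 13/14 × 12/13 × 11/12 = 3432/32760 = 11/105.
There are C(4,1) = 4 such orderings, each equally likely, so P = 4 × 11/105 = 44/105.

44/105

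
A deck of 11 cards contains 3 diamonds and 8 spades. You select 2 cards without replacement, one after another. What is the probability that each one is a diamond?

P(every draw is a diamond) = 3/11 × 2/10 = 6/110 = 3/55.

3/55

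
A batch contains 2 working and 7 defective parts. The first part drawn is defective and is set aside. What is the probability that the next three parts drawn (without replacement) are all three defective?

With the first part removed, 6 defective remain out of 8.
P = 6/8 × 5/7 × 4/6 = 120/336 = 5/14.

5/14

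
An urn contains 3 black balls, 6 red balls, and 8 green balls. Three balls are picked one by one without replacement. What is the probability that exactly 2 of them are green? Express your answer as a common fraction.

One ordering (green drawn first) has probability 8/17 × 7/16 × 9/15 = 504/4080 = 21/170.
There are C(3,2) = 3 such orderings, each equally likely, so P = 3 × 21/170 = 63/170.

63/170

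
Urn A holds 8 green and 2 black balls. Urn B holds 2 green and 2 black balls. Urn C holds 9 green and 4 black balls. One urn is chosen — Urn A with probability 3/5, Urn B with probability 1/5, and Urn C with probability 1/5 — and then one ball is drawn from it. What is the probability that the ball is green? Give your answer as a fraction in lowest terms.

467/650

From Urn A: P(green) = 8/10.
From Urn B: P(green) = 2/4.
From Urn C: P(green) = 9/13.
Total probability = (3/5)(8/10) + (1/5)(2/4) + (1/5)(9/13) = 467/650.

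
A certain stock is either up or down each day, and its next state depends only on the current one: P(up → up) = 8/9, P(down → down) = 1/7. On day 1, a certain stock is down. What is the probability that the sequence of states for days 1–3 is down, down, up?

Day 1 is given. For each transition, use the conditional probability from the current state:
P(down | down) = 1/7; P(up | down) = 6/7.
P = 1/7 × 6/7 = 6/49.

6/49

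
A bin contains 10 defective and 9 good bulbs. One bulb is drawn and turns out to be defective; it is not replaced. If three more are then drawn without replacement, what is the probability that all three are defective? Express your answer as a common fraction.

7/68

With the first bulb removed, 9 defective remain out of 18.
P = 9/18 × 8/17 × 7/16 = 504/4896 = 7/68.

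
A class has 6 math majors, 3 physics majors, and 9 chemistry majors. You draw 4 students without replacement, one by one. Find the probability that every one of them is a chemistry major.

7/170

P = 9/18 × 8/17 × 7/16 × 6/15 = 3024/73440 = 7/170.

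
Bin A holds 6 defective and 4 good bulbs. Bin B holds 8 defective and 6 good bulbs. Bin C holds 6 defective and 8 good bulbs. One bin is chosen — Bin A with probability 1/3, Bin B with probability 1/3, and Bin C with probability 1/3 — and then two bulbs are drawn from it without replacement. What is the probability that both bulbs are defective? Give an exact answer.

From Bin A: P(both defective) = (6/10)(5/9) = 1/3.
From Bin B: P(both defective) = (8/14)(7/13) = 4/13.
From Bin C: P(both defective) = (6/14)(5/13) = 15/91.
Total probability = (1/3)(1/3) + (1/3)(4/13) + (1/3)(15/91) = 220/819.

220/819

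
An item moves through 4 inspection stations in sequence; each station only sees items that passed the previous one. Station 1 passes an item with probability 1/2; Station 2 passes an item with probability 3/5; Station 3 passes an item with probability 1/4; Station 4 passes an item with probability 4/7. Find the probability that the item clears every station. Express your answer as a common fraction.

3/70

Each stage is reached only if all earlier stages succeed, so
P = 1/2 × 3/5 × 1/4 × 4/7 = 12/280 = 3/70.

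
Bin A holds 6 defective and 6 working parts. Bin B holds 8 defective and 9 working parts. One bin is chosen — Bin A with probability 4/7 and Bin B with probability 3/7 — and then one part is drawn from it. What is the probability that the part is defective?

58/119

From Bin A: P(defective) = 6/12.
From Bin B: P(defective) = 8/17.
Total probability = (4/7)(6/12) + (3/7)(8/17) = 58/119.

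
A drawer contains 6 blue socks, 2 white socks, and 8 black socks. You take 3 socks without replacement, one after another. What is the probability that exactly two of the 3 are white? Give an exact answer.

One ordering (white drawn first) has probability 2/16 × 1/15 × 14/14 = 28/3360 = 1/120.
There are C(3,2) = 3 such orderings, each equally likely, so P = 3 × 1/120 = 1/40.

1/40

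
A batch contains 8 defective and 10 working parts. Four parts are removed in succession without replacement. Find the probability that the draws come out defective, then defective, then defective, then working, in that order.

Chain rule:
P = 8/18 × 7/17 × 6/16 × 10/15 = 3360/73440 = 7/153.

7/153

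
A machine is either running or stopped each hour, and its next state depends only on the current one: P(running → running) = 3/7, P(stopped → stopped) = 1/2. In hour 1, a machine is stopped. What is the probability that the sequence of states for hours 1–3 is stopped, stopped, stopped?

1/4

Hour 1 is given. For each transition, use the conditional probability from the current state:
P(stopped | stopped) = 1/2; P(stopped | stopped) = 1/2.
P = 1/2 × 1/2 = 1/4.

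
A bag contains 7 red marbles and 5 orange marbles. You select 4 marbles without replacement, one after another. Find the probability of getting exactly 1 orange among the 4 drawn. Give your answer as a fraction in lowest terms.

One ordering (orange drawn first) has probability 5/12 × 7/11 × 6/10 × 5/9 = 1050/11880 = 35/396.
There are C(4,1) = 4 such orderings, each equally likely, so P = 4 × 35/396 = 35/99.

35/99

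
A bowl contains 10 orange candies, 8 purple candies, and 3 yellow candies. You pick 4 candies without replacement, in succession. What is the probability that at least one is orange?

P(no orange) = 11/21 × 10/20 × 9/19 × 8/18 = 7920/143640 = 22/399.
P(at least one) = 1 − 22/399 = 377/399.

377/399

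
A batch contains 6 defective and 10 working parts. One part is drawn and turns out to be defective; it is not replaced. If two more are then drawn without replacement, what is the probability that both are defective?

2/21

With the first part removed, 5 defective remain out of 15.
P = 5/15 × 4/14 = 20/210 = 2/21.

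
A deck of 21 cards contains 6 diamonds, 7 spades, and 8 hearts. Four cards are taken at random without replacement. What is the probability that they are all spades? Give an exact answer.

P(all spades) = 7/21 × 6/20 × 5/19 × 4/18 = 840/143640 = 1/171.

1/171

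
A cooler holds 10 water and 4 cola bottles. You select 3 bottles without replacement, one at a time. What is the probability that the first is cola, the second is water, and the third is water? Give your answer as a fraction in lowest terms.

Multiply the probability of each draw given the previous ones:
P = 4/14 × 10/13 × 9/12 = 360/2184 = 15/91.

15/91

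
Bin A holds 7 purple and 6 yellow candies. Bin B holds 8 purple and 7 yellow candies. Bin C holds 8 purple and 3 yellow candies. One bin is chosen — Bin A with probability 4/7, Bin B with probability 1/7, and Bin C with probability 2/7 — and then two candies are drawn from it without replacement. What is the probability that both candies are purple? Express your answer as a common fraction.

5066/15015

From Bin A: P(both purple) = (7/13)(6/12) = 7/26.
From Bin B: P(both purple) = (8/15)(7/14) = 4/15.
From Bin C: P(both purple) = (8/11)(7/10) = 28/55.
Total probability = (4/7)(7/26) + (1/7)(4/15) + (2/7)(28/55) = 5066/15015.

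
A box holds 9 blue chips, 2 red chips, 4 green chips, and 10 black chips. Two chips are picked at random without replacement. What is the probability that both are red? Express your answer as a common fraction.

P = 2/25 × 1/24 = 2/600 = 1/300.

1/300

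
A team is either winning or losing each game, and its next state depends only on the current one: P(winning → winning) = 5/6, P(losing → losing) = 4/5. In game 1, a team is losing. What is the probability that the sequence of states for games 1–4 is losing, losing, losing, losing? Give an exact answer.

64/125

Game 1 is given. For each transition, use the conditional probability from the current state:
P(losing | losing) = 4/5; P(losing | losing) = 4/5; P(losing | losing) = 4/5.
P = 4/5 × 4/5 × 4/5 = 64/125.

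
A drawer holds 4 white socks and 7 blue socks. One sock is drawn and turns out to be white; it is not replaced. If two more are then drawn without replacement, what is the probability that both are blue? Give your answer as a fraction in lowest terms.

With the first sock removed, 7 blue remain out of 10.
P = 7/10 × 6/9 = 42/90 = 7/15.

7/15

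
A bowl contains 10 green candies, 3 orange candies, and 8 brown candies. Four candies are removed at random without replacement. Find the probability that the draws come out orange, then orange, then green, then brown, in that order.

Multiply the probability of each draw given the previous ones:
P = 3/21 × 2/20 × 10/19 × 8/18 = 480/143640 = 4/1197.

4/1197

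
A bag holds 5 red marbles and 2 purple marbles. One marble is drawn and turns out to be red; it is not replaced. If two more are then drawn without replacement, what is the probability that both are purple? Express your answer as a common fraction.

1/15

After the first draw, 2 of the remaining 6 marbles are purple.
P = 2/6 × 1/5 = 2/30 = 1/15.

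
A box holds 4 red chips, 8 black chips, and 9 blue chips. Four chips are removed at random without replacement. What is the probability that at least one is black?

P(no black) = 13/21 × 12/20 × 11/19 × 10/18 = 17160/143640 = 143/1197.
P(at least one) = 1 − 143/1197 = 1054/1197.

1054/1197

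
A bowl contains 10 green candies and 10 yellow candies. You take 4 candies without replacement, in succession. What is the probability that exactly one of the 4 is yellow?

One ordering (yellow drawn first) has probability 10/20 × 10/19 × 9/18 × 8/17 = 7200/116280 = 20/323.
There are C(4,1) = 4 such orderings, each equally likely, so P = 4 × 20/323 = 80/323.

80/323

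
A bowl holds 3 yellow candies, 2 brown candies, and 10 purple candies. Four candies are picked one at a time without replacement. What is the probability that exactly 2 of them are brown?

One ordering (brown drawn first) has probability 2/15 × 1/14 × 13/13 × 12/12 = 312/32760 = 1/105.
There are C(4,2) = 6 such orderings, each equally likely, so P = 6 × 1/105 = 2/35.

2/35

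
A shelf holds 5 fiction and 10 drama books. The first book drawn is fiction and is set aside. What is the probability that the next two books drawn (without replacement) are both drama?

After the first draw, 10 of the remaining 14 books are drama.
P = 10/14 × 9/13 = 90/182 = 45/91.

45/91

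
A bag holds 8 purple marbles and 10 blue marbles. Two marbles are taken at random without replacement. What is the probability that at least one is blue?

P(no blue) = 8/18 × 7/17 = 56/306 = 28/153.
P(at least one) = 1 − 28/153 = 125/153.

125/153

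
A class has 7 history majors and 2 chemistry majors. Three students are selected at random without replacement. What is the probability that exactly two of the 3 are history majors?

1/2

One ordering (history majors drawn first) has probability 7/9 × 6/8 × 2/7 = 84/504 = 1/6.
There are C(3,2) = 3 such orderings, each equally likely, so P = 3 × 1/6 = 1/2.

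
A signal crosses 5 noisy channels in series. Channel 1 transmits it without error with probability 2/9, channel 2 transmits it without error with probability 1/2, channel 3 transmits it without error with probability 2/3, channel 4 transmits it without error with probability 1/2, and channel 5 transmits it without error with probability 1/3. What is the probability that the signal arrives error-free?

Multiplying along the chain,
P = 2/9 × 1/2 × 2/3 × 1/2 × 1/3 = 4/324 = 1/81.

1/81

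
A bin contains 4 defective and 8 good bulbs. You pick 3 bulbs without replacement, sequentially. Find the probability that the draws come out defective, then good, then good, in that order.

28/165

Chain rule:
P = 4/12 × 8/11 × 7/10 = 224/1320 = 28/165.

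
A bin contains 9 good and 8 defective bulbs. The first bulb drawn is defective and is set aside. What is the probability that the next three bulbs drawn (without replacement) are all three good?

After the first draw, 9 of the remaining 16 bulbs are good.
P = 9/16 × 8/15 × 7/14 = 504/3360 = 3/20.

3/20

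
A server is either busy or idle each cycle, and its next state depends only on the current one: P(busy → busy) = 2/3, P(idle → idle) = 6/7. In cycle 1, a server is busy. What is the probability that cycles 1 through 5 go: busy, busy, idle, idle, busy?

Cycle 1 is given. For each transition, use the conditional probability from the current state:
P(busy | busy) = 2/3; P(idle | busy) = 1/3; P(idle | idle) = 6/7; P(busy | idle) = 1/7.
P = 2/3 × 1/3 × 6/7 × 1/7 = 12/441 = 4/147.

4/147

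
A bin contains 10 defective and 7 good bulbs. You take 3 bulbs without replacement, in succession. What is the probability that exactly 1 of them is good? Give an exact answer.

One ordering (good drawn first) has probability 7/17 × 10/16 × 9/15 = 630/4080 = 21/136.
There are C(3,1) = 3 such orderings, each equally likely, so P = 3 × 21/136 = 63/136.

63/136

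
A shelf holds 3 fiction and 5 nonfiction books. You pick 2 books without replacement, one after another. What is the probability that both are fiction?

P(every draw is fiction) = 3/8 × 2/7 = 6/56 = 3/28.

3/28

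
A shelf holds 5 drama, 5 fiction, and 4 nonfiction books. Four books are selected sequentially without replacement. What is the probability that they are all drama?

P(all drama) = 5/14 × 4/13 × 3/12 × 2/11 = 120/24024 = 5/1001.

5/1001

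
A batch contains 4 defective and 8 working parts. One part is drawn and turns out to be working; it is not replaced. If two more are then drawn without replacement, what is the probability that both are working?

After the first draw, 7 of the remaining 11 parts are working.
P = 7/11 × 6/10 = 42/110 = 21/55.

21/55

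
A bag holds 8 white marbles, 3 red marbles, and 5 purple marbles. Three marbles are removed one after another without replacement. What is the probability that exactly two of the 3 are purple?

One ordering (purple drawn first) has probability 5/16 × 4/15 × 11/14 = 220/3360 = 11/168.
There are C(3,2) = 3 such orderings, each equally likely, so P = 3 × 11/168 = 11/56.

11/56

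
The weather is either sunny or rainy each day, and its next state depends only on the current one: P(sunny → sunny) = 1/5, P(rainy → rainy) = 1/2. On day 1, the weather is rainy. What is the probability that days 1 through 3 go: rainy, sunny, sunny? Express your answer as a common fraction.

1/10

Day 1 is given. For each transition, use the conditional probability from the current state:
P(sunny | rainy) = 1/2; P(sunny | sunny) = 1/5.
P = 1/2 × 1/5 = 1/10.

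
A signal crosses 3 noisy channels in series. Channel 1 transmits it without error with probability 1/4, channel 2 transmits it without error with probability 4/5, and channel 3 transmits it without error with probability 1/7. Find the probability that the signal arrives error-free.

Multiplying along the chain,
P = 1/4 × 4/5 × 1/7 = 4/140 = 1/35.

1/35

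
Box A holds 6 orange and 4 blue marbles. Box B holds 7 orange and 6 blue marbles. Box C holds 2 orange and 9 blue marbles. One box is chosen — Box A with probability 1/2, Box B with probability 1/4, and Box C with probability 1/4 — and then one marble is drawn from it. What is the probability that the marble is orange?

From Box A: P(orange) = 6/10.
From Box B: P(orange) = 7/13.
From Box C: P(orange) = 2/11.
Total probability = (1/2)(6/10) + (1/4)(7/13) + (1/4)(2/11) = 1373/2860.

1373/2860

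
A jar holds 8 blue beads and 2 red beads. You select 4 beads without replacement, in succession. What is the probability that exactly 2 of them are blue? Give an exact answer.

2/15

One ordering (blue drawn first) has probability 8/10 × 7/9 × 2/8 × 1/7 = 112/5040 = 1/45.
There are C(4,2) = 6 such orderings, each equally likely, so P = 6 × 1/45 = 2/15.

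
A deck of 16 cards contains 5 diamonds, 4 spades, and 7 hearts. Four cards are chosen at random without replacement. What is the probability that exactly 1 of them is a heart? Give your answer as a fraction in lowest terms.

21/65

One ordering (a heart drawn first) has probability 7/16 × 9/15 × 8/14 × 7/13 = 3528/43680 = 21/260.
There are C(4,1) = 4 such orderings, each equally likely, so P = 4 × 21/260 = 21/65.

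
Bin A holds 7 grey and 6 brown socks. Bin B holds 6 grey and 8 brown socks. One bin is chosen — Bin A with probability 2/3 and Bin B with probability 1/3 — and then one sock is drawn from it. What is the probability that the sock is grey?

From Bin A: P(grey) = 7/13.
From Bin B: P(grey) = 6/14.
Total probability = (2/3)(7/13) + (1/3)(6/14) = 137/273.

137/273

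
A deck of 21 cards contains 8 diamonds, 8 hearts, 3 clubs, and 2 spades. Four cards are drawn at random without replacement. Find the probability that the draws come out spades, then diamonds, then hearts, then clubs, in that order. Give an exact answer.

16/5985

Chain rule:
P = 2/21 × 8/20 × 8/19 × 3/18 = 384/143640 = 16/5985.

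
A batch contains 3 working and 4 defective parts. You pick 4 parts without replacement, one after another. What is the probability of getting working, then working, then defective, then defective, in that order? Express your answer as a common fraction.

Chain rule:
P = 3/7 × 2/6 × 4/5 × 3/4 = 72/840 = 3/35.

3/35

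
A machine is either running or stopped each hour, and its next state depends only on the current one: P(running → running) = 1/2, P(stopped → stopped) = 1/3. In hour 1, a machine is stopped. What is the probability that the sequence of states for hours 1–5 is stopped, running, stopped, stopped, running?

2/27

Hour 1 is given. For each transition, use the conditional probability from the current state:
P(running | stopped) = 2/3; P(stopped | running) = 1/2; P(stopped | stopped) = 1/3; P(running | stopped) = 2/3.
P = 2/3 × 1/2 × 1/3 × 2/3 = 4/54 = 2/27.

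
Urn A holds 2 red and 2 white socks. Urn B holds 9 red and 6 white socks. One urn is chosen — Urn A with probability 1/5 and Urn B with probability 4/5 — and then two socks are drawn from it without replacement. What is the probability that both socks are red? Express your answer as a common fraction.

From Urn A: P(both red) = (2/4)(1/3) = 1/6.
From Urn B: P(both red) = (9/15)(8/14) = 12/35.
Total probability = (1/5)(1/6) + (4/5)(12/35) = 323/1050.

323/1050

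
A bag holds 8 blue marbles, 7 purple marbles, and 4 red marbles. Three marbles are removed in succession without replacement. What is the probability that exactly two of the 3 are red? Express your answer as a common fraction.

One ordering (red drawn first) has probability 4/19 × 3/18 × 15/17 = 180/5814 = 10/323.
There are C(3,2) = 3 such orderings, each equally likely, so P = 3 × 10/323 = 30/323.

30/323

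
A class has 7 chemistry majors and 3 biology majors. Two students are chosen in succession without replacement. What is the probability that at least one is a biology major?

P(no biology majors) = 7/10 × 6/9 = 42/90 = 7/15.
P(at least one) = 1 − 7/15 = 8/15.

8/15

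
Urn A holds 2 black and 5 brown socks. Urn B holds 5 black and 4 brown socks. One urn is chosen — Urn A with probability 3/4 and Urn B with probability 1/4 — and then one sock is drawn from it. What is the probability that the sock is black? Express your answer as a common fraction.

89/252

From Urn A: P(black) = 2/7.
From Urn B: P(black) = 5/9.
Total probability = (3/4)(2/7) + (1/4)(5/9) = 89/252.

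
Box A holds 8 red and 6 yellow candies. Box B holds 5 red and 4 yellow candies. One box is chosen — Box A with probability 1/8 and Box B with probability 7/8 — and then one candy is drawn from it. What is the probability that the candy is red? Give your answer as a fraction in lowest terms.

From Box A: P(red) = 8/14.
From Box B: P(red) = 5/9.
Total probability = (1/8)(8/14) + (7/8)(5/9) = 281/504.

281/504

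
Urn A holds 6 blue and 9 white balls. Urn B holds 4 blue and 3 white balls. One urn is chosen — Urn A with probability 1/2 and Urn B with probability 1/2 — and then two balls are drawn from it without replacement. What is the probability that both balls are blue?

From Urn A: P(both blue) = (6/15)(5/14) = 1/7.
From Urn B: P(both blue) = (4/7)(3/6) = 2/7.
Total probability = (1/2)(1/7) + (1/2)(2/7) = 3/14.

3/14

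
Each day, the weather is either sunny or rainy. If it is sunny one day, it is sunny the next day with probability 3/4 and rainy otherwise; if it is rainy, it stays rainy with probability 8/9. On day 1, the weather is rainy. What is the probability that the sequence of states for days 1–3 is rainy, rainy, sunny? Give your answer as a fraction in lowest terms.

8/81

Day 1 is given. For each transition, use the conditional probability from the current state:
P(rainy | rainy) = 8/9; P(sunny | rainy) = 1/9.
P = 8/9 × 1/9 = 8/81.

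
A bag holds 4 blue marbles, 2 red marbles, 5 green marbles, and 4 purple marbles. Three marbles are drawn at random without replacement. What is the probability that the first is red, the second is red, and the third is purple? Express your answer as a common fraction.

4/1365

Each draw changes the counts, so multiply the conditional probabilities along the sequence:
P = 2/15 × 1/14 × 4/13 = 8/2730 = 4/1365.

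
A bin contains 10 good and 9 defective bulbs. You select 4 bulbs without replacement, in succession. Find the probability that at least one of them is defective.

P(no defective) = 10/19 × 9/18 × 8/17 × 7/16 = 5040/93024 = 35/646.
P(at least one) = 1 − 35/646 = 611/646.

611/646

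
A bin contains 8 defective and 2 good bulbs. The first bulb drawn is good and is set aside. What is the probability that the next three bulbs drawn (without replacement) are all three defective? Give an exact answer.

2/3

After the first draw, 8 of the remaining 9 bulbs are defective.
P = 8/9 × 7/8 × 6/7 = 336/504 = 2/3.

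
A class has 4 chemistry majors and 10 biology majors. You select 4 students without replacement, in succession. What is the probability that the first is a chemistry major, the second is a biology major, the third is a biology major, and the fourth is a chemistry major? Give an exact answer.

Each draw changes the counts, so multiply the conditional probabilities along the sequence:
P = 4/14 × 10/13 × 9/12 × 3/11 = 1080/24024 = 45/1001.

45/1001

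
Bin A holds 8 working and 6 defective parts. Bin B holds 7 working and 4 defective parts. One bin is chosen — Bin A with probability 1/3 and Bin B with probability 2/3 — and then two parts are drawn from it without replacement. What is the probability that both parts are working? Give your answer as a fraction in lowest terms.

From Bin A: P(both working) = (8/14)(7/13) = 4/13.
From Bin B: P(both working) = (7/11)(6/10) = 21/55.
Total probability = (1/3)(4/13) + (2/3)(21/55) = 766/2145.

766/2145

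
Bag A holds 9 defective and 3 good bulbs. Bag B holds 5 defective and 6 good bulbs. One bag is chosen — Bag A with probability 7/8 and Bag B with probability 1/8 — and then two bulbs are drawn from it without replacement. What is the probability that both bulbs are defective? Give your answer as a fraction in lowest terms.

From Bag A: P(both defective) = (9/12)(8/11) = 6/11.
From Bag B: P(both defective) = (5/11)(4/10) = 2/11.
Total probability = (7/8)(6/11) + (1/8)(2/11) = 1/2.

1/2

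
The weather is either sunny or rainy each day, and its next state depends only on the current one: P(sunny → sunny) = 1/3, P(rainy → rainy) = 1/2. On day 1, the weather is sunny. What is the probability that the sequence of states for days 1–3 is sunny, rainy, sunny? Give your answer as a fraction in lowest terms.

Day 1 is given. For each transition, use the conditional probability from the current state:
P(rainy | sunny) = 2/3; P(sunny | rainy) = 1/2.
P = 2/3 × 1/2 = 2/6 = 1/3.

1/3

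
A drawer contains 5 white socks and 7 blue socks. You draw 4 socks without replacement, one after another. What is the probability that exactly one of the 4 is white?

One ordering (white drawn first) has probability 5/12 × 7/11 × 6/10 × 5/9 = 1050/11880 = 35/396.
There are C(4,1) = 4 such orderings, each equally likely, so P = 4 × 35/396 = 35/99.

35/99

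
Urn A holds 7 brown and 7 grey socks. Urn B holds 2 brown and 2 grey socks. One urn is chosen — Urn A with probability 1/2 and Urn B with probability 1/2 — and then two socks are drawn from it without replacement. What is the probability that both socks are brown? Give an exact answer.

31/156

From Urn A: P(both brown) = (7/14)(6/13) = 3/13.
From Urn B: P(both brown) = (2/4)(1/3) = 1/6.
Total probability = (1/2)(3/13) + (1/2)(1/6) = 31/156.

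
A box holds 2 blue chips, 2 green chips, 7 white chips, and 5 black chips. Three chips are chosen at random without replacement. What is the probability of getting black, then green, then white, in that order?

Each draw changes the counts, so multiply the conditional probabilities along the sequence:
P = 5/16 × 2/15 × 7/14 = 70/3360 = 1/48.

1/48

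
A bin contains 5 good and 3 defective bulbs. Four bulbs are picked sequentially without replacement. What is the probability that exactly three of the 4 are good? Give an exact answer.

3/7

One ordering (good drawn first) has probability 5/8 × 4/7 × 3/6 × 3/5 = 180/1680 = 3/28.
There are C(4,3) = 4 such orderings, each equally likely, so P = 4 × 3/28 = 3/7.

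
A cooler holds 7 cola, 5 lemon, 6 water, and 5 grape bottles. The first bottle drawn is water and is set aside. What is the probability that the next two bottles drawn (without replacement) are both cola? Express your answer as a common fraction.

With the first bottle removed, 7 cola remain out of 22.
P = 7/22 × 6/21 = 42/462 = 1/11.

1/11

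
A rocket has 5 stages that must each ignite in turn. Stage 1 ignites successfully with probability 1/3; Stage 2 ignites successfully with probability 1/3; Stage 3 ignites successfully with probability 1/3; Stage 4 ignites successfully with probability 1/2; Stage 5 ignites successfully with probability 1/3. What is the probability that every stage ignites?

1/162

Each stage is reached only if all earlier stages succeed, so
P = 1/3 × 1/3 × 1/3 × 1/2 × 1/3 = 1/162.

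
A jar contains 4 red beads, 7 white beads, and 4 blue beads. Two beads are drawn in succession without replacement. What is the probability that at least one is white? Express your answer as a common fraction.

P(no white) = 8/15 × 7/14 = 56/210 = 4/15.
P(at least one) = 1 − 4/15 = 11/15.

11/15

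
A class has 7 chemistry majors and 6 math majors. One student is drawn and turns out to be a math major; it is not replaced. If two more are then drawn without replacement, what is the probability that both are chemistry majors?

7/22

After the first draw, 7 of the remaining 12 students are chemistry majors.
P = 7/12 × 6/11 = 42/132 = 7/22.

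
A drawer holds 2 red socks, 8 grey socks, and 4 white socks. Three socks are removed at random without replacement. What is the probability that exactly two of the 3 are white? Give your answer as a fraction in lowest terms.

15/91

One ordering (white drawn first) has probability 4/14 × 3/13 × 10/12 = 120/2184 = 5/91.
There are C(3,2) = 3 such orderings, each equally likely, so P = 3 × 5/91 = 15/91.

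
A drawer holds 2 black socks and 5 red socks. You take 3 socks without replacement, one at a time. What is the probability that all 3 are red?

2/7

P(every draw is red) = 5/7 × 4/6 × 3/5 = 60/210 = 2/7.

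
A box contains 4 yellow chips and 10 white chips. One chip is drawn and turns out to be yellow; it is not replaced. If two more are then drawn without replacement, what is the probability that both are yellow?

With the first chip removed, 3 yellow remain out of 13.
P = 3/13 × 2/12 = 6/156 = 1/26.

1/26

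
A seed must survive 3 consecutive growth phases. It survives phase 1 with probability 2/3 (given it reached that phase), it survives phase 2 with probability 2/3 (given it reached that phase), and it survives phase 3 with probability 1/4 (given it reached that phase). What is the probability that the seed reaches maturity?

The events are sequential, so multiply the conditional probabilities:
P = 2/3 × 2/3 × 1/4 = 4/36 = 1/9.

1/9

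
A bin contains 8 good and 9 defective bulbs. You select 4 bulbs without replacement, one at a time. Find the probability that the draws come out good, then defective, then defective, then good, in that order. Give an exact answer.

6/85

Multiply the probability of each draw given the previous ones:
P = 8/17 × 9/16 × 8/15 × 7/14 = 4032/57120 = 6/85.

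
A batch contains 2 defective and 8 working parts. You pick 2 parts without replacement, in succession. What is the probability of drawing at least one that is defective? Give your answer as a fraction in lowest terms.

P(no defective) = 8/10 × 7/9 = 56/90 = 28/45.
P(at least one) = 1 − 28/45 = 17/45.

17/45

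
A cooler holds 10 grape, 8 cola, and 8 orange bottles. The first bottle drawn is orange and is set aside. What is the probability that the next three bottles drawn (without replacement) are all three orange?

7/460

After the first draw, 7 of the remaining 25 bottles are orange.
P = 7/25 × 6/24 × 5/23 = 210/13800 = 7/460.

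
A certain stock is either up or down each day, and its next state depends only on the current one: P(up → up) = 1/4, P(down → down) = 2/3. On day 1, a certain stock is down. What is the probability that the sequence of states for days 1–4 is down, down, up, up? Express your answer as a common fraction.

1/18

Day 1 is given. For each transition, use the conditional probability from the current state:
P(down | down) = 2/3; P(up | down) = 1/3; P(up | up) = 1/4.
P = 2/3 × 1/3 × 1/4 = 2/36 = 1/18.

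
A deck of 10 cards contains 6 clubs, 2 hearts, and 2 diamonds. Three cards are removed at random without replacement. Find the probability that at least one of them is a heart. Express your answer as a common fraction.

P(no hearts) = 8/10 × 7/9 × 6/8 = 336/720 = 7/15.
P(at least one) = 1 − 7/15 = 8/15.

8/15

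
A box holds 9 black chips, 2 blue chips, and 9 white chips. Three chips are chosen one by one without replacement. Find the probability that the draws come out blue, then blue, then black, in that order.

1/380

Chain rule:
P = 2/20 × 1/19 × 9/18 = 18/6840 = 1/380.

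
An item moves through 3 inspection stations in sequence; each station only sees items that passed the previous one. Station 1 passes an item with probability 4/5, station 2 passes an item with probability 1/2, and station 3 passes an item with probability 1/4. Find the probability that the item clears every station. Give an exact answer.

1/10

Multiplying along the chain,
P = 4/5 × 1/2 × 1/4 = 4/40 = 1/10.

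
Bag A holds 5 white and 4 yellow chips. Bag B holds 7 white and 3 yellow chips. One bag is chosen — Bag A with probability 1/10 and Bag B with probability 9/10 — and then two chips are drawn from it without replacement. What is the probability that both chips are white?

From Bag A: P(both white) = (5/9)(4/8) = 5/18.
From Bag B: P(both white) = (7/10)(6/9) = 7/15.
Total probability = (1/10)(5/18) + (9/10)(7/15) = 403/900.

403/900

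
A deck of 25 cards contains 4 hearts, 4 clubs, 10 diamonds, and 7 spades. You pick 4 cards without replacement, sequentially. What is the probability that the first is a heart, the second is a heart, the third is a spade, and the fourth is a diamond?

7/2530

Each draw changes the counts, so multiply the conditional probabilities along the sequence:
P = 4/25 × 3/24 × 7/23 × 10/22 = 840/303600 = 7/2530.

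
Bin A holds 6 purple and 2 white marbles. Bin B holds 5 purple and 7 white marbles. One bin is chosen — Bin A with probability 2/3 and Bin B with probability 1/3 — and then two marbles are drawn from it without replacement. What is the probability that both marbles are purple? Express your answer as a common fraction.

565/1386

From Bin A: P(both purple) = (6/8)(5/7) = 15/28.
From Bin B: P(both purple) = (5/12)(4/11) = 5/33.
Total probability = (2/3)(15/28) + (1/3)(5/33) = 565/1386.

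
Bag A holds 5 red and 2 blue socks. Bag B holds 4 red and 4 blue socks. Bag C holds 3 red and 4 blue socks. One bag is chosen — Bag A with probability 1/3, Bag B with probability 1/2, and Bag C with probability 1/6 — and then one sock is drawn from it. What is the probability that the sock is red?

From Bag A: P(red) = 5/7.
From Bag B: P(red) = 4/8.
From Bag C: P(red) = 3/7.
Total probability = (1/3)(5/7) + (1/2)(4/8) + (1/6)(3/7) = 47/84.

47/84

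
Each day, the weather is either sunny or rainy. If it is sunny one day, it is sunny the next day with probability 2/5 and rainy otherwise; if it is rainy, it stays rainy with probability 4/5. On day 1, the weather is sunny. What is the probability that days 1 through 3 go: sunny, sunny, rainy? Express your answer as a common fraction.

Day 1 is given. For each transition, use the conditional probability from the current state:
P(sunny | sunny) = 2/5; P(rainy | sunny) = 3/5.
P = 2/5 × 3/5 = 6/25.

6/25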